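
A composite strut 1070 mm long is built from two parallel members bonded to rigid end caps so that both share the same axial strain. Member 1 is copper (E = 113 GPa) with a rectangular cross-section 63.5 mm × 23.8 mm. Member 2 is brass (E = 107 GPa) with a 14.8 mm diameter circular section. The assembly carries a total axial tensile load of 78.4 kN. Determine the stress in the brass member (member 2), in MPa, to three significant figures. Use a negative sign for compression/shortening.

A_1 = 1511 mm².
A_2 = 172 mm².
Equal strain + equilibrium ⇒ each member carries load in proportion to AE: A₁E₁ = 170800000 N, A₂E₂ = 18410000 N, ΣAE = 189200000 N.
σ₂ = P·E₂/ΣAE = 78400·107000/189200000 = 44.34 MPa.

44.3 MPa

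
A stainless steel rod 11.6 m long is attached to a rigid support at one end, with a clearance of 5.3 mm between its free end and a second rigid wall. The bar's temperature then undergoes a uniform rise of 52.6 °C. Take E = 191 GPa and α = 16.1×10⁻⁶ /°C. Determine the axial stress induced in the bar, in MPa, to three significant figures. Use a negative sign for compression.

Free thermal expansion αLΔT = 16.1e-6 · 11600 · 52.6 = 9.824 mm.
The walls engage after the gap closes; constrained expansion = 9.824 − 5.3 = 4.524 mm.
The walls impose strain ε = −(4.524)/11600 = -3.8996e-04; σ = Eε = 191000 · -3.8996e-04 = -74.48 MPa.

-74.5 MPa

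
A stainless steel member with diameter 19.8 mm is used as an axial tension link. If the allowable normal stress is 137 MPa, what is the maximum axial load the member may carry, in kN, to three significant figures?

A = 307.9 mm².
P_max = σ_allow · A = 137 · 307.9 = 42180 N = 42.18 kN.

42.2 kN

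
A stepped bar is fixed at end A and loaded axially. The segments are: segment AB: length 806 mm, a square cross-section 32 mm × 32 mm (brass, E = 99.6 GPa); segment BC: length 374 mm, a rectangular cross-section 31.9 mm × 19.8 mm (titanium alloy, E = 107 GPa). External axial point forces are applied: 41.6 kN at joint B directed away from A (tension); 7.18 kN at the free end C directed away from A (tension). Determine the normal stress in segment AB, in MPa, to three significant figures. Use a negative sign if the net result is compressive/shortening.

47.6 MPa

Internal axial forces (sectioning from the free end, tension +): N_BC = 7.18 kN, N_AB = 48.78 kN.
A_AB = 1024 mm².
σ_AB = N_AB/A_AB = 48780/1024 = 47.64 MPa.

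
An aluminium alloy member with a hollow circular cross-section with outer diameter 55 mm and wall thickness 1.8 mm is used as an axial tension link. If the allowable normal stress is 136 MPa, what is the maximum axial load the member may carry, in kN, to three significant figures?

40.9 kN

A = 300.8 mm².
P_max = σ_allow · A = 136 · 300.8 = 40910 N = 40.91 kN.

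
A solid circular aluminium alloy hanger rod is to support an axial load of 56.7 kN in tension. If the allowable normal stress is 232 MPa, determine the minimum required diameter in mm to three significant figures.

17.6 mm

Required area A ≥ P/σ_allow = 56700/232 = 244.4 mm².
For a solid circular section, d ≥ √(4A/π) = 17.64 mm.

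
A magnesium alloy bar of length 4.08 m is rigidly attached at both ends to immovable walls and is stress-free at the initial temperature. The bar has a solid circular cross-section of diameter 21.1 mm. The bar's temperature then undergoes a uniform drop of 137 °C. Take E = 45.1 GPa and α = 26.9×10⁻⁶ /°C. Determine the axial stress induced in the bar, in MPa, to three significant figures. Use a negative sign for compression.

Free thermal expansion αLΔT = 26.9e-6 · 4080 · -137 = -15.04 mm.
The walls impose strain ε = −(-15.04)/4080 = 3.6853e-03; σ = Eε = 45100 · 3.6853e-03 = 166.2 MPa.

166 MPa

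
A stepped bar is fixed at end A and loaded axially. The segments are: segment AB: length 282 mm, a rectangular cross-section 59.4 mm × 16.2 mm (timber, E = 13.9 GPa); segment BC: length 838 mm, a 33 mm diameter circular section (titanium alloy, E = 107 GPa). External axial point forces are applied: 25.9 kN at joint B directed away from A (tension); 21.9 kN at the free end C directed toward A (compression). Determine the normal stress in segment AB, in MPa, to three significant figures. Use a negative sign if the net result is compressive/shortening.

4.16 MPa

Internal axial forces (sectioning from the free end, tension +): N_BC = -21.9 kN, N_AB = 4 kN.
A_AB = 962.3 mm².
σ_AB = N_AB/A_AB = 4000/962.3 = 4.157 MPa.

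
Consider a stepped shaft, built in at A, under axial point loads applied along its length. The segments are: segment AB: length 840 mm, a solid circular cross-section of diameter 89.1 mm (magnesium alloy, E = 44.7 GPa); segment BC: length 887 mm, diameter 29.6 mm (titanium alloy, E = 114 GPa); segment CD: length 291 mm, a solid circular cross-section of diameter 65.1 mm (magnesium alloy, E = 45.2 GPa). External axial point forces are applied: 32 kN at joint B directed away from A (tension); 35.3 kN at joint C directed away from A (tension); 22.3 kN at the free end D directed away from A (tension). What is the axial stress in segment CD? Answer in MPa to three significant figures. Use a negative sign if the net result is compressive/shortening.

6.70 MPa

Internal axial forces (sectioning from the free end, tension +): N_CD = 22.3 kN, N_BC = 57.6 kN, N_AB = 89.6 kN.
A_CD = 3329 mm².
σ_CD = N_CD/A_CD = 22300/3329 = 6.7 MPa.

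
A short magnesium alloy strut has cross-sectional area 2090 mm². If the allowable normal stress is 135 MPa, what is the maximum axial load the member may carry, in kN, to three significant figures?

P_max = σ_allow · A = 135 · 2090 = 282200 N = 282.1 kN.

282 kN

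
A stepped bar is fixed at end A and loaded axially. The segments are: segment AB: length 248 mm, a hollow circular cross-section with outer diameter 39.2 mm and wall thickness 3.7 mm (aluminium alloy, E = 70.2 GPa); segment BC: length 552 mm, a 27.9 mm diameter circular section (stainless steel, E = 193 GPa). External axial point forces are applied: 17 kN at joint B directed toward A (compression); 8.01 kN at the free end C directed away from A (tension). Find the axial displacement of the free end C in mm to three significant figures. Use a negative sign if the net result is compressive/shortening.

Internal axial forces (sectioning from the free end, tension +): N_BC = 8.01 kN, N_AB = -8.99 kN.
A_AB = 412.6 mm².
A_BC = 611.4 mm².
δ_AB = -8990·248/(412.6·70200) = -0.07697 mm
δ_BC = 8010·552/(611.4·193000) = 0.03747 mm
δ = Σδ_i = -0.03949 mm.

-0.0395 mm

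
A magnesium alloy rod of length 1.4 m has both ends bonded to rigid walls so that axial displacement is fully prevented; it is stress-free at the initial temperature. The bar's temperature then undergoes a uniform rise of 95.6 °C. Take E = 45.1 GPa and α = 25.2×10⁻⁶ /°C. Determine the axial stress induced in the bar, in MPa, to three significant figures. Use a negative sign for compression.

-109 MPa

Free thermal expansion αLΔT = 25.2e-6 · 1400 · 95.6 = 3.373 mm.
The walls impose strain ε = −(3.373)/1400 = -2.4091e-03; σ = Eε = 45100 · -2.4091e-03 = -108.7 MPa.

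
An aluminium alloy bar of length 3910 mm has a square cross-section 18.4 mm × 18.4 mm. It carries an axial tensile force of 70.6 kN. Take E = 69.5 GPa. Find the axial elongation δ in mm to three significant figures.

A = 338.6 mm².
δ_mech = NL/(AE) = 70600·3910/(338.6·69500) = 11.73 mm.

11.7 mm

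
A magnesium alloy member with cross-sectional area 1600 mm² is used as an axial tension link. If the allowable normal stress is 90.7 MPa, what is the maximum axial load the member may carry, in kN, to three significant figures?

P_max = σ_allow · A = 90.7 · 1600 = 145100 N = 145.1 kN.

145 kN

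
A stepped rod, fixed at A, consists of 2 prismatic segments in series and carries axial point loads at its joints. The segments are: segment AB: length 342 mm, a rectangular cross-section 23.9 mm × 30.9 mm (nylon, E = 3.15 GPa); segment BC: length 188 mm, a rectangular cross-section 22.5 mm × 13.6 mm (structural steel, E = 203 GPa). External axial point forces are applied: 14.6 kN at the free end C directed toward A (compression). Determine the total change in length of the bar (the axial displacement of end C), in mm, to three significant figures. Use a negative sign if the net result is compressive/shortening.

Internal axial forces (sectioning from the free end, tension +): N_BC = -14.6 kN, N_AB = -14.6 kN.
A_AB = 738.5 mm².
A_BC = 306 mm².
δ_AB = -14600·342/(738.5·3150) = -2.146 mm
δ_BC = -14600·188/(306·203000) = -0.04419 mm
δ = Σδ_i = -2.191 mm.

-2.19 mm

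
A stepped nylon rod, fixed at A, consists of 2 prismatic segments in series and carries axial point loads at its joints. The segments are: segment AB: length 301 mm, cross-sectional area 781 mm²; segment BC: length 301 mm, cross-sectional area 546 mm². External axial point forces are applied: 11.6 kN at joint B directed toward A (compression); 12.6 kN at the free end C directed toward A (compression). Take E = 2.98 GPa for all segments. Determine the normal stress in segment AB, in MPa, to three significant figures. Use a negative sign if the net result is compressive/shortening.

-31.0 MPa

Internal axial forces (sectioning from the free end, tension +): N_BC = -12.6 kN, N_AB = -24.2 kN.
σ_AB = N_AB/A_AB = -24200/781 = -30.99 MPa.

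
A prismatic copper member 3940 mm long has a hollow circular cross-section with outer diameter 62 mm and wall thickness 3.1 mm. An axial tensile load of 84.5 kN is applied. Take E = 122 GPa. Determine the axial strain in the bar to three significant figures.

0.00121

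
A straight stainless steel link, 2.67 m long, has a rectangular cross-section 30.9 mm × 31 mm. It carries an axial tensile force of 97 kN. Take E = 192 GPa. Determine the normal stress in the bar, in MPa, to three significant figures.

A = 957.9 mm².
σ = N/A = 97000/957.9 = 101.3 MPa.

101 MPa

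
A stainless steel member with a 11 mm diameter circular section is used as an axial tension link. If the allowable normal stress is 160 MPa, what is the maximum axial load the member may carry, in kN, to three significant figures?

A = 95.03 mm².
P_max = σ_allow · A = 160 · 95.03 = 15210 N = 15.21 kN.

15.2 kN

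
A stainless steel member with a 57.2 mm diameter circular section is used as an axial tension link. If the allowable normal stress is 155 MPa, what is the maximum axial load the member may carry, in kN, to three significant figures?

398 kN

A = 2570 mm².
P_max = σ_allow · A = 155 · 2570 = 398300 N = 398.3 kN.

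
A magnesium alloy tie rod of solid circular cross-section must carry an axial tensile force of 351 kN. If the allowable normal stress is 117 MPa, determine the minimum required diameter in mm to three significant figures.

61.8 mm

Required area A ≥ P/σ_allow = 351000/117 = 3000 mm².
For a solid circular section, d ≥ √(4A/π) = 61.8 mm.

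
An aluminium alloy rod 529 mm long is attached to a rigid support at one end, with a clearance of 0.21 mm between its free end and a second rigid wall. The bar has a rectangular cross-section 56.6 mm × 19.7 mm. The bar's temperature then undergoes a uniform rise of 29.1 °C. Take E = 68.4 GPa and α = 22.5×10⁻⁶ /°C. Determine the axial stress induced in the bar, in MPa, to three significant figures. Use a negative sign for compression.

Free thermal expansion αLΔT = 22.5e-6 · 529 · 29.1 = 0.3464 mm.
The walls engage after the gap closes; constrained expansion = 0.3464 − 0.21 = 0.1364 mm.
The walls impose strain ε = −(0.1364)/529 = -2.5777e-04; σ = Eε = 68400 · -2.5777e-04 = -17.63 MPa.

-17.6 MPa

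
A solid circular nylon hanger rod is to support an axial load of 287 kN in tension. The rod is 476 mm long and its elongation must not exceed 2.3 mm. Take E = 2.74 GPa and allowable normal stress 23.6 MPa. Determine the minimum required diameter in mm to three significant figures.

166 mm

Required area A ≥ P/σ_allow = 287000/23.6 = 12160 mm².
For a solid circular section, d ≥ √(4A/π) = 124.4 mm.
Elongation limit: A ≥ PL/(Eδ_allow) = 287000·476/(2740·2.3) = 21680 mm² ⇒ d ≥ 166.1 mm.
The elongation limit governs.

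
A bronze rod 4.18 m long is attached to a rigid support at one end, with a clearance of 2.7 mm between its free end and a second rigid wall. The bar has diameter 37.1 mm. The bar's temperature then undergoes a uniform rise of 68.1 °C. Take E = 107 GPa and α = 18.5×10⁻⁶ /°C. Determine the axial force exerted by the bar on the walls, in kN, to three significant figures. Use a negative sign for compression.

Free thermal expansion αLΔT = 18.5e-6 · 4180 · 68.1 = 5.266 mm.
The walls engage after the gap closes; constrained expansion = 5.266 − 2.7 = 2.566 mm.
The walls impose strain ε = −(2.566)/4180 = -6.1392e-04; σ = Eε = 107000 · -6.1392e-04 = -65.69 MPa.
Wall reaction R = σ·A = -65.69·1081 = -71010 N = -71.01 kN.

-71.0 kN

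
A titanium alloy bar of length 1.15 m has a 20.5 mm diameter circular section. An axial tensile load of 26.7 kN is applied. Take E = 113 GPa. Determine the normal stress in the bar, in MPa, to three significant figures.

80.9 MPa

A = 330.1 mm².
σ = N/A = 26700/330.1 = 80.89 MPa.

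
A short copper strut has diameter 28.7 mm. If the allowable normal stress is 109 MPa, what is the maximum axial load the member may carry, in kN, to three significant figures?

A = 646.9 mm².
P_max = σ_allow · A = 109 · 646.9 = 70510 N = 70.51 kN.

70.5 kN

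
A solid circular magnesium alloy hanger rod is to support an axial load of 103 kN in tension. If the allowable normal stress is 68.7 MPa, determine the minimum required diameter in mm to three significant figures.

43.7 mm

Required area A ≥ P/σ_allow = 103000/68.7 = 1499 mm².
For a solid circular section, d ≥ √(4A/π) = 43.69 mm.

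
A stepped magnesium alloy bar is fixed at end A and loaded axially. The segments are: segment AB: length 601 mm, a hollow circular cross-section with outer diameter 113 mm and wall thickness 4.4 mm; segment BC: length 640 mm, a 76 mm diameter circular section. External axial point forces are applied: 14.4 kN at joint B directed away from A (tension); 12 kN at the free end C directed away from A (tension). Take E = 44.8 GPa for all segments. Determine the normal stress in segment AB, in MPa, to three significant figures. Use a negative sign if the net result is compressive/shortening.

Internal axial forces (sectioning from the free end, tension +): N_BC = 12 kN, N_AB = 26.4 kN.
A_AB = 1501 mm².
σ_AB = N_AB/A_AB = 26400/1501 = 17.59 MPa.

17.6 MPa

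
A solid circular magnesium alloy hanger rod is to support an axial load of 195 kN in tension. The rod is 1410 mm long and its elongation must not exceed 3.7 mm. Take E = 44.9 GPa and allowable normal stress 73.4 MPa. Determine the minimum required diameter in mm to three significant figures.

Required area A ≥ P/σ_allow = 195000/73.4 = 2657 mm².
For a solid circular section, d ≥ √(4A/π) = 58.16 mm.
Elongation limit: A ≥ PL/(Eδ_allow) = 195000·1410/(44900·3.7) = 1655 mm² ⇒ d ≥ 45.9 mm.
The stress limit governs.

58.2 mm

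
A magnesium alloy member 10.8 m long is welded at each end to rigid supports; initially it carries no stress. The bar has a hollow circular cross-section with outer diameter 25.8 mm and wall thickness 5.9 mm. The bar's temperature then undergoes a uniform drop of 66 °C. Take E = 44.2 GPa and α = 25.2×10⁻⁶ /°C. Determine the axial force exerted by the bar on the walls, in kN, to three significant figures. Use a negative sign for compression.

27.1 kN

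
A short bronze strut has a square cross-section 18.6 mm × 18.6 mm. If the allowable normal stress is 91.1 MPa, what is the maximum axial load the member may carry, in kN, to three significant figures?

31.5 kN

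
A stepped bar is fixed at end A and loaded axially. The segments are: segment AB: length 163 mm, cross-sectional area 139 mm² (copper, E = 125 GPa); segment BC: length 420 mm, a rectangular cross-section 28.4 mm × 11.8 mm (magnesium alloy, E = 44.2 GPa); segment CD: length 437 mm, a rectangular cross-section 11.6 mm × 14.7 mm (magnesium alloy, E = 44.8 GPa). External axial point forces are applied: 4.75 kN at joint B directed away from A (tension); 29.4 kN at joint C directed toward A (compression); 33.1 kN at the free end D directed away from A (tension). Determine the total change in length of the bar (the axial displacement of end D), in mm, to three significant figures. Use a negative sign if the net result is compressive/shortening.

2.08 mm

Internal axial forces (sectioning from the free end, tension +): N_CD = 33.1 kN, N_BC = 3.7 kN, N_AB = 8.45 kN.
A_BC = 335.1 mm².
A_CD = 170.5 mm².
δ_AB = 8450·163/(139·125000) = 0.07927 mm
δ_BC = 3700·420/(335.1·44200) = 0.1049 mm
δ_CD = 33100·437/(170.5·44800) = 1.893 mm
δ = Σδ_i = 2.078 mm.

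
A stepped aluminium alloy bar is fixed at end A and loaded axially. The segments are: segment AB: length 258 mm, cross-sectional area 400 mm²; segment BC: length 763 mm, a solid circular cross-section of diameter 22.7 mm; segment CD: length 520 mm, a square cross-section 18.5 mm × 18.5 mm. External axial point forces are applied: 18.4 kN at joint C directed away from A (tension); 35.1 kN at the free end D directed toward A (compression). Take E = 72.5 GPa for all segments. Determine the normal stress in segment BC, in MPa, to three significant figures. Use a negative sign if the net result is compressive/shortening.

-41.3 MPa

Internal axial forces (sectioning from the free end, tension +): N_CD = -35.1 kN, N_BC = -16.7 kN, N_AB = -16.7 kN.
A_BC = 404.7 mm².
σ_BC = N_BC/A_BC = -16700/404.7 = -41.26 MPa.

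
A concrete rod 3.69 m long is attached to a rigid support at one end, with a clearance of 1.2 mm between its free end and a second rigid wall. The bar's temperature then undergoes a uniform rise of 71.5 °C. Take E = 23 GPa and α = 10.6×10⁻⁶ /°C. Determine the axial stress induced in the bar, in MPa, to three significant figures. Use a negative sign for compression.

-9.95 MPa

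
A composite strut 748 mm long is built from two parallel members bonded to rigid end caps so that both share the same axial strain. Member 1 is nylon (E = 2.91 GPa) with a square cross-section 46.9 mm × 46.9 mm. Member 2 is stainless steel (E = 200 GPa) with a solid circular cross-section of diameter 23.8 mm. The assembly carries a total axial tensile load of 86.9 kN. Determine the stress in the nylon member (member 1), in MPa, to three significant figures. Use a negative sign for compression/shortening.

2.65 MPa

A_1 = 2200 mm².
A_2 = 444.9 mm².
Equal strain + equilibrium ⇒ each member carries load in proportion to AE: A₁E₁ = 6401000 N, A₂E₂ = 88980000 N, ΣAE = 95380000 N.
σ₁ = P·E₁/ΣAE = 86900·2910/95380000 = 2.651 MPa.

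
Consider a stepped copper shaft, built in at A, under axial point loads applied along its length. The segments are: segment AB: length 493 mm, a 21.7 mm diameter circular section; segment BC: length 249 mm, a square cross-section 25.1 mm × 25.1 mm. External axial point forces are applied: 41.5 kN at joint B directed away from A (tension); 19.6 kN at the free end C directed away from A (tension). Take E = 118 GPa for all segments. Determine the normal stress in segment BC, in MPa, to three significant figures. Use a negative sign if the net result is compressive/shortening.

31.1 MPa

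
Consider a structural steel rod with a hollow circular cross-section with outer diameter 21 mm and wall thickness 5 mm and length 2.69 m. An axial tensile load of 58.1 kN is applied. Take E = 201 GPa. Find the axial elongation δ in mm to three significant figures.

A = 251.3 mm².
δ_mech = NL/(AE) = 58100·2690/(251.3·201000) = 3.094 mm.

3.09 mm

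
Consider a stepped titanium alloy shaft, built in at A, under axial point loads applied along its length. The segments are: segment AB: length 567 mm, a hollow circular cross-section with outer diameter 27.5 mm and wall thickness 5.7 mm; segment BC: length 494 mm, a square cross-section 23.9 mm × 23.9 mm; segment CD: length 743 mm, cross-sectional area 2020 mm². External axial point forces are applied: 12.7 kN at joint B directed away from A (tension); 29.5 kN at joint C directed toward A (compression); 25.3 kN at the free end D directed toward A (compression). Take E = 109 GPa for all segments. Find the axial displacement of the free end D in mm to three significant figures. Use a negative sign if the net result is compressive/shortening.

-1.08 mm

Internal axial forces (sectioning from the free end, tension +): N_CD = -25.3 kN, N_BC = -54.8 kN, N_AB = -42.1 kN.
A_AB = 390.4 mm².
A_BC = 571.2 mm².
δ_AB = -42100·567/(390.4·109000) = -0.561 mm
δ_BC = -54800·494/(571.2·109000) = -0.4348 mm
δ_CD = -25300·743/(2020·109000) = -0.08538 mm
δ = Σδ_i = -1.081 mm.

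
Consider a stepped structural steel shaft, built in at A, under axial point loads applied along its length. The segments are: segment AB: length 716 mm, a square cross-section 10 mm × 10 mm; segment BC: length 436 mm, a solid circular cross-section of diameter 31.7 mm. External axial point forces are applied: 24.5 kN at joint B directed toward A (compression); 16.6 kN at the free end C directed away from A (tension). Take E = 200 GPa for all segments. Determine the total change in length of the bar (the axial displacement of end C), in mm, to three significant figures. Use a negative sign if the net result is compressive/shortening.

-0.237 mm

Internal axial forces (sectioning from the free end, tension +): N_BC = 16.6 kN, N_AB = -7.9 kN.
A_AB = 100 mm².
A_BC = 789.2 mm².
δ_AB = -7900·716/(100·200000) = -0.2828 mm
δ_BC = 16600·436/(789.2·200000) = 0.04585 mm
δ = Σδ_i = -0.237 mm.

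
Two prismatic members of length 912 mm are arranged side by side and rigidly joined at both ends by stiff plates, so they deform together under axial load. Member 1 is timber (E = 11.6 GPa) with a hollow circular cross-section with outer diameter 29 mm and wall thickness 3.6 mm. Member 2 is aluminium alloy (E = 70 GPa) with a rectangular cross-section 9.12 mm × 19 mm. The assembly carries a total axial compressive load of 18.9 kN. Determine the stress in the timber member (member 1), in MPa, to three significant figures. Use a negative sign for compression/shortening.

A_1 = 287.3 mm².
A_2 = 173.3 mm².
Equal strain + equilibrium ⇒ each member carries load in proportion to AE: A₁E₁ = 3332000 N, A₂E₂ = 12130000 N, ΣAE = 15460000 N.
σ₁ = P·E₁/ΣAE = -18900·11600/15460000 = -14.18 MPa.

-14.2 MPa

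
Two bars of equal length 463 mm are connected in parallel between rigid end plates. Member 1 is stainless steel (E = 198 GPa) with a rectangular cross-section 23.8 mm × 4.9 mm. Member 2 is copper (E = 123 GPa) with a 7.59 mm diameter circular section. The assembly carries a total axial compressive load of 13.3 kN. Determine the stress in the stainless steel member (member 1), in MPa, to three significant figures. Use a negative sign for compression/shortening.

-91.9 MPa

A_1 = 116.6 mm².
A_2 = 45.25 mm².
Equal strain + equilibrium ⇒ each member carries load in proportion to AE: A₁E₁ = 23090000 N, A₂E₂ = 5565000 N, ΣAE = 28660000 N.
σ₁ = P·E₁/ΣAE = -13300·198000/28660000 = -91.9 MPa.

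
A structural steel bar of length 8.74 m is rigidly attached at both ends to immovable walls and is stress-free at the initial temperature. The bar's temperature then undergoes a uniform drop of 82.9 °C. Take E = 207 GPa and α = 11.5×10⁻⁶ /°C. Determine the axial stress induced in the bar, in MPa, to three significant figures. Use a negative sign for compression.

Free thermal expansion αLΔT = 11.5e-6 · 8740 · -82.9 = -8.332 mm.
The walls impose strain ε = −(-8.332)/8740 = 9.5335e-04; σ = Eε = 207000 · 9.5335e-04 = 197.3 MPa.

197 MPa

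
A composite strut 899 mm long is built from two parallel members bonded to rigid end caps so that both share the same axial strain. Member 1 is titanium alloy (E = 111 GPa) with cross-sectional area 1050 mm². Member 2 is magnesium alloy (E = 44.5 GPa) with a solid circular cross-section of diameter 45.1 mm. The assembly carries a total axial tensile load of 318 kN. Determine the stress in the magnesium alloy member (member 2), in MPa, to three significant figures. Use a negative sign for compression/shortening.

75.4 MPa

A_2 = 1598 mm².
Equal strain + equilibrium ⇒ each member carries load in proportion to AE: A₁E₁ = 116600000 N, A₂E₂ = 71090000 N, ΣAE = 187600000 N.
σ₂ = P·E₂/ΣAE = 318000·44500/187600000 = 75.42 MPa.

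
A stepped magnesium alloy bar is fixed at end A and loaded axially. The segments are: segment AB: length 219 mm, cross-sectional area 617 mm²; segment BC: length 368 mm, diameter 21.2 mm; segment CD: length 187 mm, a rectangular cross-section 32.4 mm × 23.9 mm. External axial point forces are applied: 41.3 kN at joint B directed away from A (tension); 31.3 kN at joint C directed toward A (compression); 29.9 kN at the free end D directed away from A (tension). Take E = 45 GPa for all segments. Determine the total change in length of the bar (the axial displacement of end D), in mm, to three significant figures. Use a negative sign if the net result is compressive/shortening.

Internal axial forces (sectioning from the free end, tension +): N_CD = 29.9 kN, N_BC = -1.4 kN, N_AB = 39.9 kN.
A_BC = 353 mm².
A_CD = 774.4 mm².
δ_AB = 39900·219/(617·45000) = 0.3147 mm
δ_BC = -1400·368/(353·45000) = -0.03243 mm
δ_CD = 29900·187/(774.4·45000) = 0.1605 mm
δ = Σδ_i = 0.4427 mm.

0.443 mm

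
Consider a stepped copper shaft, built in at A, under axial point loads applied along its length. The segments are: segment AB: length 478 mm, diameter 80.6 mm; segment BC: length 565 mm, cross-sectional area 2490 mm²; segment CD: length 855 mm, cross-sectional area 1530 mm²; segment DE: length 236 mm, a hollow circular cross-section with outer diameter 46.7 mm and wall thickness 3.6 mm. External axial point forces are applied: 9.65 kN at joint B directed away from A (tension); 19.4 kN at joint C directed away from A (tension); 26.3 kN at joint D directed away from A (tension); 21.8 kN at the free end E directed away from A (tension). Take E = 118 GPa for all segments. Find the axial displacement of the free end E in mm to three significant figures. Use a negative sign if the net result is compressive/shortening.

0.508 mm

Internal axial forces (sectioning from the free end, tension +): N_DE = 21.8 kN, N_CD = 48.1 kN, N_BC = 67.5 kN, N_AB = 77.15 kN.
A_AB = 5102 mm².
A_DE = 487.4 mm².
δ_AB = 77150·478/(5102·118000) = 0.06125 mm
δ_BC = 67500·565/(2490·118000) = 0.1298 mm
δ_CD = 48100·855/(1530·118000) = 0.2278 mm
δ_DE = 21800·236/(487.4·118000) = 0.08945 mm
δ = Σδ_i = 0.5083 mm.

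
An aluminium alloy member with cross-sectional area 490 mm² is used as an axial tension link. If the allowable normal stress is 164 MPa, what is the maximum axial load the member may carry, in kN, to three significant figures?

P_max = σ_allow · A = 164 · 490 = 80360 N = 80.36 kN.

80.4 kN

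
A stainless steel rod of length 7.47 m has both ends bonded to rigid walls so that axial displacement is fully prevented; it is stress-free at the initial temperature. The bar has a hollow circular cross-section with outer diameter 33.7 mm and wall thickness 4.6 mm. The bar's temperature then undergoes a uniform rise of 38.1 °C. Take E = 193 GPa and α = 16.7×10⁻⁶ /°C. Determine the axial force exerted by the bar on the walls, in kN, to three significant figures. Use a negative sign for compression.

-51.6 kN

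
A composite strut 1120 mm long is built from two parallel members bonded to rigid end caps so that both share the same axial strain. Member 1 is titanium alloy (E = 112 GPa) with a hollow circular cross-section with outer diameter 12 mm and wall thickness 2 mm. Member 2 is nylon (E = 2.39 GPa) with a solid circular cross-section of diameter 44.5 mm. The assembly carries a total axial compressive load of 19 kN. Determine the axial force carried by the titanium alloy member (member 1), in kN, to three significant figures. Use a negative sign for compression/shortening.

A_1 = 62.83 mm².
A_2 = 1555 mm².
Equal strain + equilibrium ⇒ each member carries load in proportion to AE: A₁E₁ = 7037000 N, A₂E₂ = 3717000 N, ΣAE = 10750000 N.
F₁ = P·A₁E₁/ΣAE = -19000·7037000/10750000 = -12430 N.

-12.4 kN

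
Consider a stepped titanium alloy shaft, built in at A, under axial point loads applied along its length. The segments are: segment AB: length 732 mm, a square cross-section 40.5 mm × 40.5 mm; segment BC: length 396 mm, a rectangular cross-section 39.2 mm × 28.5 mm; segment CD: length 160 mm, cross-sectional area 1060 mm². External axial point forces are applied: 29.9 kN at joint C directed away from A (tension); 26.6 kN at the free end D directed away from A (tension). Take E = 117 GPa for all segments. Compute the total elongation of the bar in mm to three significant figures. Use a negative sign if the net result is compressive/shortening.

Internal axial forces (sectioning from the free end, tension +): N_CD = 26.6 kN, N_BC = 56.5 kN, N_AB = 56.5 kN.
A_AB = 1640 mm².
A_BC = 1117 mm².
δ_AB = 56500·732/(1640·117000) = 0.2155 mm
δ_BC = 56500·396/(1117·117000) = 0.1712 mm
δ_CD = 26600·160/(1060·117000) = 0.03432 mm
δ = Σδ_i = 0.421 mm.

0.421 mm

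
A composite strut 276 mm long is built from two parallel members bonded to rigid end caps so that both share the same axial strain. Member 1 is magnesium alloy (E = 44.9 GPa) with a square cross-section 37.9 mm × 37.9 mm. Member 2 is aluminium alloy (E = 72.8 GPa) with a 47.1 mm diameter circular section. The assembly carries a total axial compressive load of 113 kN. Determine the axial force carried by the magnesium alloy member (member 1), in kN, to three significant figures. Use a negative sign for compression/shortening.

-38.1 kN

A_1 = 1436 mm².
A_2 = 1742 mm².
Equal strain + equilibrium ⇒ each member carries load in proportion to AE: A₁E₁ = 64490000 N, A₂E₂ = 126800000 N, ΣAE = 191300000 N.
F₁ = P·A₁E₁/ΣAE = -113000·64490000/191300000 = -38090 N.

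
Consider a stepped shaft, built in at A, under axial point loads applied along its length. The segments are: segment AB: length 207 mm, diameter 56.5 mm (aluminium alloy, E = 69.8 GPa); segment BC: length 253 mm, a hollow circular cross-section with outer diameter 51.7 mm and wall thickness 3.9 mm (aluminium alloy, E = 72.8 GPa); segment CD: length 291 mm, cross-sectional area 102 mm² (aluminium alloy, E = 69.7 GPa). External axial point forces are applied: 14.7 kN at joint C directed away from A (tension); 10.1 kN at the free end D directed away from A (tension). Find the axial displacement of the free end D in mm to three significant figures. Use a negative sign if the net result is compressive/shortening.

0.590 mm

Internal axial forces (sectioning from the free end, tension +): N_CD = 10.1 kN, N_BC = 24.8 kN, N_AB = 24.8 kN.
A_AB = 2507 mm².
A_BC = 585.7 mm².
δ_AB = 24800·207/(2507·69800) = 0.02933 mm
δ_BC = 24800·253/(585.7·72800) = 0.1472 mm
δ_CD = 10100·291/(102·69700) = 0.4134 mm
δ = Σδ_i = 0.5899 mm.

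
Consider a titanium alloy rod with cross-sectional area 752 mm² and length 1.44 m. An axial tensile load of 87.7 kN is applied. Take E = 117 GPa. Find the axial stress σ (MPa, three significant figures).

117 MPa

σ = N/A = 87700/752 = 116.6 MPa.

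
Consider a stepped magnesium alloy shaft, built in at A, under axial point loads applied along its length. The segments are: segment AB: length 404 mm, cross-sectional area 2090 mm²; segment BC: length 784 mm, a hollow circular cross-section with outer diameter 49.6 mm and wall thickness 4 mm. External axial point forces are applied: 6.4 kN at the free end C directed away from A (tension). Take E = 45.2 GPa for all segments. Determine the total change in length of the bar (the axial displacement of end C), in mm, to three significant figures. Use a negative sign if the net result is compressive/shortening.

0.221 mm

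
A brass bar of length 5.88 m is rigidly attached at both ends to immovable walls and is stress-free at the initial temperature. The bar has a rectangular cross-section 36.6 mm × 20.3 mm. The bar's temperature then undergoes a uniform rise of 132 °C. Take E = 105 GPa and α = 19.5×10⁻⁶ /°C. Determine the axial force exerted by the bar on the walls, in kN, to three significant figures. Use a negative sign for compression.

Free thermal expansion αLΔT = 19.5e-6 · 5880 · 132 = 15.14 mm.
The walls impose strain ε = −(15.14)/5880 = -2.5740e-03; σ = Eε = 105000 · -2.5740e-03 = -270.3 MPa.
Wall reaction R = σ·A = -270.3·743 = -200800 N = -200.8 kN.

-201 kN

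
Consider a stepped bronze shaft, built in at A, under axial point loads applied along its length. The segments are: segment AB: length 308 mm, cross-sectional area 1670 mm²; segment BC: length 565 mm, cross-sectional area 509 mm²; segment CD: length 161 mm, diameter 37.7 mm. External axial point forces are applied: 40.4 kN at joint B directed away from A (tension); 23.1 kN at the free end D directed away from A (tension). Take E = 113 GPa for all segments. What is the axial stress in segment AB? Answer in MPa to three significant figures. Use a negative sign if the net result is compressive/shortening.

Internal axial forces (sectioning from the free end, tension +): N_CD = 23.1 kN, N_BC = 23.1 kN, N_AB = 63.5 kN.
σ_AB = N_AB/A_AB = 63500/1670 = 38.02 MPa.

38.0 MPa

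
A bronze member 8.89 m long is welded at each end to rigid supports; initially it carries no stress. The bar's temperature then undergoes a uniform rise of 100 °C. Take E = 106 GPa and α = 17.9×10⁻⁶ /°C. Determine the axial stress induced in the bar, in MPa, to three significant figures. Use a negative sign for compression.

-190 MPa

Free thermal expansion αLΔT = 17.9e-6 · 8890 · 100 = 15.91 mm.
The walls impose strain ε = −(15.91)/8890 = -1.7900e-03; σ = Eε = 106000 · -1.7900e-03 = -189.7 MPa.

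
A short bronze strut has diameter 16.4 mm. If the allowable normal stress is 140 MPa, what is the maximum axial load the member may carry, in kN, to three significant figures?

A = 211.2 mm².
P_max = σ_allow · A = 140 · 211.2 = 29570 N = 29.57 kN.

29.6 kN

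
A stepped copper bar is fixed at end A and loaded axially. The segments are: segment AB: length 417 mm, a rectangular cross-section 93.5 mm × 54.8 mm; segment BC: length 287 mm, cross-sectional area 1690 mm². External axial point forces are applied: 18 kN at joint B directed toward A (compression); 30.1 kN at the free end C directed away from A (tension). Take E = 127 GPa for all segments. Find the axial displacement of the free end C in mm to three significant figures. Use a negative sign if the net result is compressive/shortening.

Internal axial forces (sectioning from the free end, tension +): N_BC = 30.1 kN, N_AB = 12.1 kN.
A_AB = 5124 mm².
δ_AB = 12100·417/(5124·127000) = 0.007754 mm
δ_BC = 30100·287/(1690·127000) = 0.04025 mm
δ = Σδ_i = 0.048 mm.

0.0480 mm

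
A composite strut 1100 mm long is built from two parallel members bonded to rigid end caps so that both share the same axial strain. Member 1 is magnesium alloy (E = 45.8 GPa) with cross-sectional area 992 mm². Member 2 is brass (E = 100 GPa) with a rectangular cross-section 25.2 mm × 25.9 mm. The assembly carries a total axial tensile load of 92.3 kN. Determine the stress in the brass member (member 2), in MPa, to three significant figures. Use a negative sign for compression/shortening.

A_2 = 652.7 mm².
Equal strain + equilibrium ⇒ each member carries load in proportion to AE: A₁E₁ = 45430000 N, A₂E₂ = 65270000 N, ΣAE = 110700000 N.
σ₂ = P·E₂/ΣAE = 92300·100000/110700000 = 83.38 MPa.

83.4 MPa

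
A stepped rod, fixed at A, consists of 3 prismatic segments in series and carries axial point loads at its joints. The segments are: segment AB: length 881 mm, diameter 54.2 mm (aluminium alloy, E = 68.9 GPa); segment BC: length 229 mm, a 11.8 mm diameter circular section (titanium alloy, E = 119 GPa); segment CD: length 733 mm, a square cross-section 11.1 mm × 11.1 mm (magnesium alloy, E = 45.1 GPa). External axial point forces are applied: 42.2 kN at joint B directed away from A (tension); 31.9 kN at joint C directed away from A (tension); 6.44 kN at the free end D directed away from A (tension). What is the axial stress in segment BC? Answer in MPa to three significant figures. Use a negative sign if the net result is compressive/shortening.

351 MPa

Internal axial forces (sectioning from the free end, tension +): N_CD = 6.44 kN, N_BC = 38.34 kN, N_AB = 80.54 kN.
A_BC = 109.4 mm².
σ_BC = N_BC/A_BC = 38340/109.4 = 350.6 MPa.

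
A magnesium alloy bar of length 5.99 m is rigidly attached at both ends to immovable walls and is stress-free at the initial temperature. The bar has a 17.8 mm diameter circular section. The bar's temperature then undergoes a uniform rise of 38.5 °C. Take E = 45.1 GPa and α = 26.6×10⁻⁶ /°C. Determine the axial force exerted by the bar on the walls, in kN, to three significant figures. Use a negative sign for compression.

-11.5 kN

Free thermal expansion αLΔT = 26.6e-6 · 5990 · 38.5 = 6.134 mm.
The walls impose strain ε = −(6.134)/5990 = -1.0241e-03; σ = Eε = 45100 · -1.0241e-03 = -46.19 MPa.
Wall reaction R = σ·A = -46.19·248.8 = -11490 N = -11.49 kN.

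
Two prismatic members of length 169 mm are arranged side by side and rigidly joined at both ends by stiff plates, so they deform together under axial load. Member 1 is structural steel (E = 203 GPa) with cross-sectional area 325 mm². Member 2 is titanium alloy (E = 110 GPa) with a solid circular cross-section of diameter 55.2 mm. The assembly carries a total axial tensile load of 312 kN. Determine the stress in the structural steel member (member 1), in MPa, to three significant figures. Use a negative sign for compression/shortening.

192 MPa

A_2 = 2393 mm².
Equal strain + equilibrium ⇒ each member carries load in proportion to AE: A₁E₁ = 65980000 N, A₂E₂ = 263200000 N, ΣAE = 329200000 N.
σ₁ = P·E₁/ΣAE = 312000·203000/329200000 = 192.4 MPa.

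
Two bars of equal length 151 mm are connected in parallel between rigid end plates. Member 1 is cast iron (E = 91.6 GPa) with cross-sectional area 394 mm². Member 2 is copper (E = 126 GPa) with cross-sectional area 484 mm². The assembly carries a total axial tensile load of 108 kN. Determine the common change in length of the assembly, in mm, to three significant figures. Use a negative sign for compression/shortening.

Equal strain + equilibrium ⇒ each member carries load in proportion to AE: A₁E₁ = 36090000 N, A₂E₂ = 60980000 N, ΣAE = 97070000 N.
δ = PL/ΣAE = 108000·151/97070000 = 0.168 mm.

0.168 mm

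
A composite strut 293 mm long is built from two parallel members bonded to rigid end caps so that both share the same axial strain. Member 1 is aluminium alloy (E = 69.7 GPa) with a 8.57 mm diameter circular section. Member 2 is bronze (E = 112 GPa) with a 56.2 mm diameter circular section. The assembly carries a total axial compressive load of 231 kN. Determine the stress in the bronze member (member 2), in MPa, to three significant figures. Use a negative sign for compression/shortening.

-91.8 MPa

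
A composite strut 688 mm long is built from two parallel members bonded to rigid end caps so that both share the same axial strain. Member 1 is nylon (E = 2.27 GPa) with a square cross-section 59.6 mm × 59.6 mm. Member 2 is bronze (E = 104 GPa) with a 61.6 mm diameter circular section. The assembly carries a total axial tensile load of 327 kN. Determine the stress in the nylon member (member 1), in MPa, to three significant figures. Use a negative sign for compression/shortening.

2.33 MPa

A_1 = 3552 mm².
A_2 = 2980 mm².
Equal strain + equilibrium ⇒ each member carries load in proportion to AE: A₁E₁ = 8063000 N, A₂E₂ = 309900000 N, ΣAE = 318000000 N.
σ₁ = P·E₁/ΣAE = 327000·2270/318000000 = 2.334 MPa.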